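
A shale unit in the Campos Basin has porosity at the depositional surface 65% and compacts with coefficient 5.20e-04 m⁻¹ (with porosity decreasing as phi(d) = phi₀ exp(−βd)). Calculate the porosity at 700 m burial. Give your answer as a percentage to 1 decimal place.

Working in km (1 km = 1000 m; β in km⁻¹ = β in m⁻¹ × 1000):
phi = phi₀·exp(−β·d) = 0.65 × exp(−0.52 × 0.7) = 0.65 × exp(−0.364)
  = 0.65 × 0.6949 = 0.4517

45.2%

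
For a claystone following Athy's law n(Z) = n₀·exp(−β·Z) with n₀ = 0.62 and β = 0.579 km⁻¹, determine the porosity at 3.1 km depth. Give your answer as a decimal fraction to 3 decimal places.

n = n₀·exp(−β·Z) = 0.62 × exp(−0.579 × 3.1) = 0.62 × exp(−1.795)
  = 0.62 × 0.1661 = 0.1030

0.103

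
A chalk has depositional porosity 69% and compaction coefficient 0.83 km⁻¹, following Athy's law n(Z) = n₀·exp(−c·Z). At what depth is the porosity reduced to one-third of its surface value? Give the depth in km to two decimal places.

n/n₀ = 1/3 ⇒ exp(−c·Z) = 1/3 ⇒ Z = ln(3) / c
Z = 1.0986 / 0.83 = 1.324 km

1.32 km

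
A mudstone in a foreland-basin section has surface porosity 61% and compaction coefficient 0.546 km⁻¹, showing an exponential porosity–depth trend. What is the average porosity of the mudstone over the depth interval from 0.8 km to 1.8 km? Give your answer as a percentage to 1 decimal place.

30.4%

⟨phi⟩ = (1/(d₂−d₁)) ∫ phi₀ e^(−cd) dd = phi₀·(e^(−c·d₁) − e^(−c·d₂)) / (c·(d₂−d₁))
e^(−0.546×0.8) = 0.6461; e^(−0.546×1.8) = 0.3743
⟨phi⟩ = 0.61 × (0.6461 − 0.3743) / (0.546 × 1) = 0.61 × 0.4979 = 0.3037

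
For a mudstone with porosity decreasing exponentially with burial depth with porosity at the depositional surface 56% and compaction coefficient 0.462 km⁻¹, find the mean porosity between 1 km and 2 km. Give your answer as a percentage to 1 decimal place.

⟨phi⟩ = (1/(z₂−z₁)) ∫ phi₀ e^(−cz) dz = phi₀·(e^(−c·z₁) − e^(−c·z₂)) / (c·(z₂−z₁))
e^(−0.462×1) = 0.6300; e^(−0.462×2) = 0.3969
⟨phi⟩ = 0.56 × (0.6300 − 0.3969) / (0.462 × 1) = 0.56 × 0.5045 = 0.2825

28.3%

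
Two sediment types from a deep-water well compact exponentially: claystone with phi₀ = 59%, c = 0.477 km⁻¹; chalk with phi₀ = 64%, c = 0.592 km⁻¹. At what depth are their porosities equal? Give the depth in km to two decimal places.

0.71 km

Set phi₀ₐ e^(−cₐZ) = phi₀ᵦ e^(−cᵦZ) ⇒ ln(phi₀ₐ/phi₀ᵦ) = (cₐ − cᵦ)·Z
Z = ln(0.59/0.64) / (0.477 − 0.592) = -0.0813 / -0.115 = 0.707 km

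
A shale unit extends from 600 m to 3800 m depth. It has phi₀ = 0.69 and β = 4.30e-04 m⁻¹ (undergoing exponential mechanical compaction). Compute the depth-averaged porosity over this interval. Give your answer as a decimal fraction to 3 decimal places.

Working in km (1 km = 1000 m; β in km⁻¹ = β in m⁻¹ × 1000):
⟨phi⟩ = (1/(d₂−d₁)) ∫ phi₀ e^(−βd) dd = phi₀·(e^(−β·d₁) − e^(−β·d₂)) / (β·(d₂−d₁))
e^(−0.43×0.6) = 0.7726; e^(−0.43×3.8) = 0.1951
⟨phi⟩ = 0.69 × (0.7726 − 0.1951) / (0.43 × 3.2) = 0.69 × 0.4197 = 0.2896

0.290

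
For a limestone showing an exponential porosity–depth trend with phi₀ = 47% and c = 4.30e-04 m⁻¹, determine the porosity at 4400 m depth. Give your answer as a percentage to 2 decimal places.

7.09%

Working in km (1 km = 1000 m; c in km⁻¹ = c in m⁻¹ × 1000):
phi = phi₀·exp(−c·d) = 0.47 × exp(−0.43 × 4.4) = 0.47 × exp(−1.892)
  = 0.47 × 0.1508 = 0.0709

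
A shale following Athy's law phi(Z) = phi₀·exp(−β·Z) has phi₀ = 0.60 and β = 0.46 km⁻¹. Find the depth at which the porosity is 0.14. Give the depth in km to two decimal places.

Invert Athy's law: Z = ln(phi₀/phi) / β
Z = ln(0.6/0.14) / 0.46 = ln(4.286) / 0.46 = 1.4553 / 0.46 = 3.164 km

3.16 km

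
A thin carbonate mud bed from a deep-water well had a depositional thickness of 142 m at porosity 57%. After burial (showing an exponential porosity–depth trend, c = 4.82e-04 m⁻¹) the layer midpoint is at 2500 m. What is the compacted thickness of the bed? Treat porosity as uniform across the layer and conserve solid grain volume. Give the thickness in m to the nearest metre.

Working in km (1 km = 1000 m; c in km⁻¹ = c in m⁻¹ × 1000):
Porosity at 2.5 km: phi = 0.57·exp(−0.482×2.5) = 0.1708
Solid-volume conservation: h(1−phi) = h₀(1−phi₀) ⇒ h = h₀·(1−phi₀)/(1−phi)
h = 0.142 × (1 − 0.57)/(1 − 0.1708) = 0.142 × 0.5186 = 0.0736 km

74 m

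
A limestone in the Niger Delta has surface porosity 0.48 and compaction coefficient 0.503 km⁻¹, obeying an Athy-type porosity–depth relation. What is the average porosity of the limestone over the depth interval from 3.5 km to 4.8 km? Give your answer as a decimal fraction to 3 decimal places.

0.061

⟨n⟩ = (1/(d₂−d₁)) ∫ n₀ e^(−cd) dd = n₀·(e^(−c·d₁) − e^(−c·d₂)) / (c·(d₂−d₁))
e^(−0.503×3.5) = 0.1720; e^(−0.503×4.8) = 0.0894
⟨n⟩ = 0.48 × (0.1720 − 0.0894) / (0.503 × 1.3) = 0.48 × 0.1262 = 0.0606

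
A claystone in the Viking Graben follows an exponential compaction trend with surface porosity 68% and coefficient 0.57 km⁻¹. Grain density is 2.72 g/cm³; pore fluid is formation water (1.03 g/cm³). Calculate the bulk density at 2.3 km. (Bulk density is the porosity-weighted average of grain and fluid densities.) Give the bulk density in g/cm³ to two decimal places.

2.41 g/cm³

Porosity at depth: phi = 0.68·exp(−0.57×2.3) = 0.68×0.2696 = 0.1833
Bulk density: ρ_b = (1−phi)ρ_g + phi·ρ_f = 0.8167×2.72 + 0.1833×1.03
       = 2.221 + 0.189 = 2.410 g/cm³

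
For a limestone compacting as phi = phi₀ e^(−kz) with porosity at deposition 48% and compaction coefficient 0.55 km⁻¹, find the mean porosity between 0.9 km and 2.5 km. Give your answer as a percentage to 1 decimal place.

19.5%

⟨phi⟩ = (1/(z₂−z₁)) ∫ phi₀ e^(−kz) dz = phi₀·(e^(−k·z₁) − e^(−k·z₂)) / (k·(z₂−z₁))
e^(−0.55×0.9) = 0.6096; e^(−0.55×2.5) = 0.2528
⟨phi⟩ = 0.48 × (0.6096 − 0.2528) / (0.55 × 1.6) = 0.48 × 0.4054 = 0.1946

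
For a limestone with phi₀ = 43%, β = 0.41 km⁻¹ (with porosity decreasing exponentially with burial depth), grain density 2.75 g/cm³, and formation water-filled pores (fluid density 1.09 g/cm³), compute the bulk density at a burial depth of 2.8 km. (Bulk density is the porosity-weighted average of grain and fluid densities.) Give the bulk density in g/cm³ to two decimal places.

2.52 g/cm³

Porosity at depth: phi = 0.43·exp(−0.41×2.8) = 0.43×0.3173 = 0.1364
Bulk density: ρ_b = (1−phi)ρ_g + phi·ρ_f = 0.8636×2.75 + 0.1364×1.09
       = 2.375 + 0.149 = 2.524 g/cm³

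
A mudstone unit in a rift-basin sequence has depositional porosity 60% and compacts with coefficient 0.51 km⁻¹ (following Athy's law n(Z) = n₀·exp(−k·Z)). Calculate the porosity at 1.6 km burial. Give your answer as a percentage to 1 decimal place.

n = n₀·exp(−k·Z) = 0.6 × exp(−0.51 × 1.6) = 0.6 × exp(−0.816)
  = 0.6 × 0.4422 = 0.2653

26.5%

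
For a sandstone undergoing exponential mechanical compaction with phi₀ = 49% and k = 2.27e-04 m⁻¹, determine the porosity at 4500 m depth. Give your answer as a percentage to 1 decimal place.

17.6%

Working in km (1 km = 1000 m; k in km⁻¹ = k in m⁻¹ × 1000):
phi = phi₀·exp(−k·d) = 0.49 × exp(−0.227 × 4.5) = 0.49 × exp(−1.022)
  = 0.49 × 0.3601 = 0.1764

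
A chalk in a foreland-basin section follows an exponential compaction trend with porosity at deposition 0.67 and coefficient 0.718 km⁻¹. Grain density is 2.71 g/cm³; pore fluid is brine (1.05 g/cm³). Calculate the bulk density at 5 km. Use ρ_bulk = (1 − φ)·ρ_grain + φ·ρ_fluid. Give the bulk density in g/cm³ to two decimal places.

Porosity at depth: n = 0.67·exp(−0.718×5) = 0.67×0.0276 = 0.0185
Bulk density: ρ_b = (1−n)ρ_g + n·ρ_f = 0.9815×2.71 + 0.0185×1.05
       = 2.660 + 0.019 = 2.679 g/cm³

2.68 g/cm³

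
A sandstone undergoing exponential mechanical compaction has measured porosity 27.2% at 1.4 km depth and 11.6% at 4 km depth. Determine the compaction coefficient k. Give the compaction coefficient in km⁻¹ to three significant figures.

Athy: n(d) = n₀ e^(−kd) ⇒ n₁/n₂ = e^{k(d₂−d₁)} ⇒ k = ln(n₁/n₂)/(d₂−d₁)
k = ln(0.272/0.116) / (4 − 1.4) = ln(2.345) / 2.6 = 0.8522 / 2.6 = 0.3278 km⁻¹

0.328 km⁻¹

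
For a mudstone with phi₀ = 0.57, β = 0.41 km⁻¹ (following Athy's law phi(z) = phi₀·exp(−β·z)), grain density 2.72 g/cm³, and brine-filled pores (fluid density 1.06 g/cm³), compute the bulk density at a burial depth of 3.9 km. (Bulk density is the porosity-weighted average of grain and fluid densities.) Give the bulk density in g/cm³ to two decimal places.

2.53 g/cm³

Porosity at depth: phi = 0.57·exp(−0.41×3.9) = 0.57×0.2021 = 0.1152
Bulk density: ρ_b = (1−phi)ρ_g + phi·ρ_f = 0.8848×2.72 + 0.1152×1.06
       = 2.407 + 0.122 = 2.529 g/cm³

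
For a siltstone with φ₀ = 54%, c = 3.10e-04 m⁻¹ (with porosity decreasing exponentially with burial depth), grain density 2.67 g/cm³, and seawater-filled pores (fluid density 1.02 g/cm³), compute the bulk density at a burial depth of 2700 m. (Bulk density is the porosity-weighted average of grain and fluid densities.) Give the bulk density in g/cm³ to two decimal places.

Working in km (1 km = 1000 m; c in km⁻¹ = c in m⁻¹ × 1000):
Porosity at depth: φ = 0.54·exp(−0.31×2.7) = 0.54×0.4330 = 0.2338
Bulk density: ρ_b = (1−φ)ρ_g + φ·ρ_f = 0.7662×2.67 + 0.2338×1.02
       = 2.046 + 0.239 = 2.284 g/cm³

2.28 g/cm³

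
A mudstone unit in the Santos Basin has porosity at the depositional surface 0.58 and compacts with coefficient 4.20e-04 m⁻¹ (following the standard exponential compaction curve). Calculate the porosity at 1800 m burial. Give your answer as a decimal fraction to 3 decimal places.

0.272

Working in km (1 km = 1000 m; β in km⁻¹ = β in m⁻¹ × 1000):
φ = φ₀·exp(−β·d) = 0.58 × exp(−0.42 × 1.8) = 0.58 × exp(−0.756)
  = 0.58 × 0.4695 = 0.2723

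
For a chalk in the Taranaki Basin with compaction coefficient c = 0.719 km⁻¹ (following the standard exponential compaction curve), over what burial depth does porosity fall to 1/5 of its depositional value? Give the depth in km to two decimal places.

2.24 km

φ/φ₀ = 1/5 ⇒ exp(−c·Z) = 1/5 ⇒ Z = ln(5) / c
Z = 1.6094 / 0.719 = 2.238 km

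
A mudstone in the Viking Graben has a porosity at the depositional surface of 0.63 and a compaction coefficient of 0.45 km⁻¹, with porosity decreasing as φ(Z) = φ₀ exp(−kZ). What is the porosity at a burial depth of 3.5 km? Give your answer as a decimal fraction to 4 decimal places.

φ = φ₀·exp(−k·Z) = 0.63 × exp(−0.45 × 3.5) = 0.63 × exp(−1.575)
  = 0.63 × 0.2070 = 0.1304

0.1304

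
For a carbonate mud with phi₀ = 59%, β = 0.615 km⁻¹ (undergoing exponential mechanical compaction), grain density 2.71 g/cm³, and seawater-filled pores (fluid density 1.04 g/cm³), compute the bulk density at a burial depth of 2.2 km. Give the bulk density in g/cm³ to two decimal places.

2.46 g/cm³

Porosity at depth: phi = 0.59·exp(−0.615×2.2) = 0.59×0.2585 = 0.1525
Bulk density: ρ_b = (1−phi)ρ_g + phi·ρ_f = 0.8475×2.71 + 0.1525×1.04
       = 2.297 + 0.159 = 2.455 g/cm³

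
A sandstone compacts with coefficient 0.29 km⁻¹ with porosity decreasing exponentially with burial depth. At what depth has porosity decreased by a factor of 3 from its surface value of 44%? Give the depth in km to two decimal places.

phi/phi₀ = 1/3 ⇒ exp(−c·z) = 1/3 ⇒ z = ln(3) / c
z = 1.0986 / 0.29 = 3.788 km

3.79 km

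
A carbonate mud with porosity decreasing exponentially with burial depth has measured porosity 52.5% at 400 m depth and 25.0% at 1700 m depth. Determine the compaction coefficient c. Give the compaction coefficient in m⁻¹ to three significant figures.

Working in km (1 km = 1000 m; c in km⁻¹ = c in m⁻¹ × 1000):
Athy: n(Z) = n₀ e^(−cZ) ⇒ n₁/n₂ = e^{c(Z₂−Z₁)} ⇒ c = ln(n₁/n₂)/(Z₂−Z₁)
c = ln(0.525/0.25) / (1.7 − 0.4) = ln(2.1) / 1.3 = 0.7419 / 1.3 = 0.5707 km⁻¹

0.000571 m⁻¹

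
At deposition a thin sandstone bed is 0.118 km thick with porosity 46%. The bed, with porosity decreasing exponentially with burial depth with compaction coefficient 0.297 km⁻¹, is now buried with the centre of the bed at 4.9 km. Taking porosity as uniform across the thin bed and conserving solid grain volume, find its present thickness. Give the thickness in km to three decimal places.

0.071 km

Porosity at 4.9 km: phi = 0.46·exp(−0.297×4.9) = 0.1073
Solid-volume conservation: h(1−phi) = h₀(1−phi₀) ⇒ h = h₀·(1−phi₀)/(1−phi)
h = 0.118 × (1 − 0.46)/(1 − 0.1073) = 0.118 × 0.6049 = 0.0714 km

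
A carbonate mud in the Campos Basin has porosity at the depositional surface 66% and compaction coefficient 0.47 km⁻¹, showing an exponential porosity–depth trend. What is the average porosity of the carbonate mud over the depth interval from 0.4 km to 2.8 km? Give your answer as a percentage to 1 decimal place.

32.8%

⟨φ⟩ = (1/(Z₂−Z₁)) ∫ φ₀ e^(−kZ) dZ = φ₀·(e^(−k·Z₁) − e^(−k·Z₂)) / (k·(Z₂−Z₁))
e^(−0.47×0.4) = 0.8286; e^(−0.47×2.8) = 0.2682
⟨φ⟩ = 0.66 × (0.8286 − 0.2682) / (0.47 × 2.4) = 0.66 × 0.4968 = 0.3279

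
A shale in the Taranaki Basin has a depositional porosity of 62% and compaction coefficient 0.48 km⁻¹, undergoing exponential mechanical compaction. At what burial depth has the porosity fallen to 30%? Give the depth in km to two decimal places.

Invert Athy's law: Z = ln(phi₀/phi) / β
Z = ln(0.62/0.3) / 0.48 = ln(2.067) / 0.48 = 0.7259 / 0.48 = 1.512 km

1.51 km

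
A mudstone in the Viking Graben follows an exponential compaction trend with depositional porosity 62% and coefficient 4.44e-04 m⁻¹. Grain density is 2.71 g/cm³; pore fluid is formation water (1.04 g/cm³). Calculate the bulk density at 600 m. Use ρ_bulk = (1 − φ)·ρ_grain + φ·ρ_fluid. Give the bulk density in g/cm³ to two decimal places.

1.92 g/cm³

Working in km (1 km = 1000 m; k in km⁻¹ = k in m⁻¹ × 1000):
Porosity at depth: φ = 0.62·exp(−0.444×0.6) = 0.62×0.7661 = 0.4750
Bulk density: ρ_b = (1−φ)ρ_g + φ·ρ_f = 0.5250×2.71 + 0.4750×1.04
       = 1.423 + 0.494 = 1.917 g/cm³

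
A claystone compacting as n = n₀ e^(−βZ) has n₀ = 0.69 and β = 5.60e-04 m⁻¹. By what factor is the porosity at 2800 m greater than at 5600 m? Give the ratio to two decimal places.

Working in km (1 km = 1000 m; β in km⁻¹ = β in m⁻¹ × 1000):
n(Z₁)/n(Z₂) = e^(−β·Z₁)/e^(−β·Z₂) = e^{β(Z₂−Z₁)}
= exp(0.56 × 2.8) = exp(1.568) = 4.7970

4.80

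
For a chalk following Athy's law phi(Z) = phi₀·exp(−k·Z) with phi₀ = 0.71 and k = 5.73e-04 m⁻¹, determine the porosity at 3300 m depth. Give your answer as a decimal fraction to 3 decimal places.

0.107

Working in km (1 km = 1000 m; k in km⁻¹ = k in m⁻¹ × 1000):
phi = phi₀·exp(−k·Z) = 0.71 × exp(−0.573 × 3.3) = 0.71 × exp(−1.891)
  = 0.71 × 0.1509 = 0.1072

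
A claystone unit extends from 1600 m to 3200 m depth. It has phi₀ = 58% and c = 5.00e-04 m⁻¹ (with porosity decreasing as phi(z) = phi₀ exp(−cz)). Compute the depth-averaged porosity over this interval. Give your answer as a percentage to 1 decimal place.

17.9%

Working in km (1 km = 1000 m; c in km⁻¹ = c in m⁻¹ × 1000):
⟨phi⟩ = (1/(z₂−z₁)) ∫ phi₀ e^(−cz) dz = phi₀·(e^(−c·z₁) − e^(−c·z₂)) / (c·(z₂−z₁))
e^(−0.5×1.6) = 0.4493; e^(−0.5×3.2) = 0.2019
⟨phi⟩ = 0.58 × (0.4493 − 0.2019) / (0.5 × 1.6) = 0.58 × 0.3093 = 0.1794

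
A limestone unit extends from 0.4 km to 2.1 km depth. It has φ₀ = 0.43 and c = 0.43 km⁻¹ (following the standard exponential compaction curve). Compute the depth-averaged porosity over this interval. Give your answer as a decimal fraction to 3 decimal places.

0.257

⟨φ⟩ = (1/(z₂−z₁)) ∫ φ₀ e^(−cz) dz = φ₀·(e^(−c·z₁) − e^(−c·z₂)) / (c·(z₂−z₁))
e^(−0.43×0.4) = 0.8420; e^(−0.43×2.1) = 0.4054
⟨φ⟩ = 0.43 × (0.8420 − 0.4054) / (0.43 × 1.7) = 0.43 × 0.5973 = 0.2568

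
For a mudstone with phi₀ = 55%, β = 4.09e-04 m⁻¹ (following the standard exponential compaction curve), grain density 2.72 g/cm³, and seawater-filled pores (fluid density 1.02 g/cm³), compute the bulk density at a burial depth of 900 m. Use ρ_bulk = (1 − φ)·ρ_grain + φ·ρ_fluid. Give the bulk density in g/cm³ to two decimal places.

2.07 g/cm³

Working in km (1 km = 1000 m; β in km⁻¹ = β in m⁻¹ × 1000):
Porosity at depth: phi = 0.55·exp(−0.409×0.9) = 0.55×0.6920 = 0.3806
Bulk density: ρ_b = (1−phi)ρ_g + phi·ρ_f = 0.6194×2.72 + 0.3806×1.02
       = 1.685 + 0.388 = 2.073 g/cm³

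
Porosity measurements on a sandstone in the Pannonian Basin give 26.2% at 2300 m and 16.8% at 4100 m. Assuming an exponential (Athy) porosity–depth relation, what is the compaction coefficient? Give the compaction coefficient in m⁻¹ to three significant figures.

0.000247 m⁻¹

Working in km (1 km = 1000 m; β in km⁻¹ = β in m⁻¹ × 1000):
Athy: n(d) = n₀ e^(−βd) ⇒ n₁/n₂ = e^{β(d₂−d₁)} ⇒ β = ln(n₁/n₂)/(d₂−d₁)
β = ln(0.262/0.168) / (4.1 − 2.3) = ln(1.56) / 1.8 = 0.4444 / 1.8 = 0.2469 km⁻¹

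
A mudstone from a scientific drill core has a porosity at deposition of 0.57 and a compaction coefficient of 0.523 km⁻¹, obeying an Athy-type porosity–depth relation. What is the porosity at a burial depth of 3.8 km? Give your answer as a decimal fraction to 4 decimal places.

phi = phi₀·exp(−β·z) = 0.57 × exp(−0.523 × 3.8) = 0.57 × exp(−1.987)
  = 0.57 × 0.1371 = 0.0781

0.0781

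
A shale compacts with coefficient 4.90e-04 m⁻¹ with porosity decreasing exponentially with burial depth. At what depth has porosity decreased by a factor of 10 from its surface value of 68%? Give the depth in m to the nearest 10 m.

4700 m

Working in km (1 km = 1000 m; k in km⁻¹ = k in m⁻¹ × 1000):
phi/phi₀ = 1/10 ⇒ exp(−k·z) = 1/10 ⇒ z = ln(10) / k
z = 2.3026 / 0.49 = 4.699 km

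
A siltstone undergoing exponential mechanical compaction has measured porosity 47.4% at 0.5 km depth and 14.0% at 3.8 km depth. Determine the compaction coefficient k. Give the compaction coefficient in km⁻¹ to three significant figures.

0.370 km⁻¹

Athy: φ(d) = φ₀ e^(−kd) ⇒ φ₁/φ₂ = e^{k(d₂−d₁)} ⇒ k = ln(φ₁/φ₂)/(d₂−d₁)
k = ln(0.474/0.14) / (3.8 − 0.5) = ln(3.386) / 3.3 = 1.2196 / 3.3 = 0.3696 km⁻¹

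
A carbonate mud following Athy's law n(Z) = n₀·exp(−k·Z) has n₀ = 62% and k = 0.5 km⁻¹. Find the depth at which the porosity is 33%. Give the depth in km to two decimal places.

1.26 km

Invert Athy's law: Z = ln(n₀/n) / k
Z = ln(0.62/0.33) / 0.5 = ln(1.879) / 0.5 = 0.6306 / 0.5 = 1.261 km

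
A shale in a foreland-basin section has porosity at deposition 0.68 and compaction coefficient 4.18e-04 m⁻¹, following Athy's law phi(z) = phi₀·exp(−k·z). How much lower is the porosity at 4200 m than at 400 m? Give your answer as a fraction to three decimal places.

Working in km (1 km = 1000 m; k in km⁻¹ = k in m⁻¹ × 1000):
phi(0.4) = 0.68·e^(−0.418×0.4) = 0.5753
phi(4.2) = 0.68·e^(−0.418×4.2) = 0.1175
Δphi = 0.5753 − 0.1175 = 0.4578

0.458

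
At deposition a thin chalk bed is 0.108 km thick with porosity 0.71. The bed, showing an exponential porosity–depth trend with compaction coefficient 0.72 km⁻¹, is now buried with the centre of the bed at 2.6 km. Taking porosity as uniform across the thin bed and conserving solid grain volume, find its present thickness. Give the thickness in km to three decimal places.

Porosity at 2.6 km: n = 0.71·exp(−0.72×2.6) = 0.1092
Solid-volume conservation: h(1−n) = h₀(1−n₀) ⇒ h = h₀·(1−n₀)/(1−n)
h = 0.108 × (1 − 0.71)/(1 − 0.1092) = 0.108 × 0.3256 = 0.0352 km

0.035 km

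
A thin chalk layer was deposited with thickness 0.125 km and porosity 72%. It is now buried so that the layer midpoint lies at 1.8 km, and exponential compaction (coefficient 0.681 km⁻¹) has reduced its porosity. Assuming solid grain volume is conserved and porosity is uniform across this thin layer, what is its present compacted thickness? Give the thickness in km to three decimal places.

Porosity at 1.8 km: phi = 0.72·exp(−0.681×1.8) = 0.2113
Solid-volume conservation: h(1−phi) = h₀(1−phi₀) ⇒ h = h₀·(1−phi₀)/(1−phi)
h = 0.125 × (1 − 0.72)/(1 − 0.2113) = 0.125 × 0.3550 = 0.0444 km

0.044 km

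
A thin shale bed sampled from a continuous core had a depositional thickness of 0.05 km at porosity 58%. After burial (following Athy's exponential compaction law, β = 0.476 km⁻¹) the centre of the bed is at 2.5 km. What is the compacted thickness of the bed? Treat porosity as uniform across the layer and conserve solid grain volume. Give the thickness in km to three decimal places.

Porosity at 2.5 km: n = 0.58·exp(−0.476×2.5) = 0.1764
Solid-volume conservation: h(1−n) = h₀(1−n₀) ⇒ h = h₀·(1−n₀)/(1−n)
h = 0.05 × (1 − 0.58)/(1 − 0.1764) = 0.05 × 0.5100 = 0.0255 km

0.025 km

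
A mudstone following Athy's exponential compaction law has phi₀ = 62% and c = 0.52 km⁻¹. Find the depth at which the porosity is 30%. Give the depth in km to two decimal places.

1.40 km

Invert Athy's law: Z = ln(phi₀/phi) / c
Z = ln(0.62/0.3) / 0.52 = ln(2.067) / 0.52 = 0.7259 / 0.52 = 1.396 km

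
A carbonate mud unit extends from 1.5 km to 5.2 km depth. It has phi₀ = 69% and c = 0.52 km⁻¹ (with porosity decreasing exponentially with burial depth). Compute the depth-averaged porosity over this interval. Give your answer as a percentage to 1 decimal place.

⟨phi⟩ = (1/(z₂−z₁)) ∫ phi₀ e^(−cz) dz = phi₀·(e^(−c·z₁) − e^(−c·z₂)) / (c·(z₂−z₁))
e^(−0.52×1.5) = 0.4584; e^(−0.52×5.2) = 0.0669
⟨phi⟩ = 0.69 × (0.4584 − 0.0669) / (0.52 × 3.7) = 0.69 × 0.2035 = 0.1404

14.0%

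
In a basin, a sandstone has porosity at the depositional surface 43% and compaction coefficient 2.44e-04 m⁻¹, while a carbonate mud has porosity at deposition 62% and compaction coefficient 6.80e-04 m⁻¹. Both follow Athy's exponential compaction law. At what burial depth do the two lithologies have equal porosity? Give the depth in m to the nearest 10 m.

Working in km (1 km = 1000 m; c in km⁻¹ = c in m⁻¹ × 1000):
Set φ₀ₐ e^(−cₐZ) = φ₀ᵦ e^(−cᵦZ) ⇒ ln(φ₀ₐ/φ₀ᵦ) = (cₐ − cᵦ)·Z
Z = ln(0.43/0.62) / (0.244 − 0.68) = -0.3659 / -0.436 = 0.839 km

840 m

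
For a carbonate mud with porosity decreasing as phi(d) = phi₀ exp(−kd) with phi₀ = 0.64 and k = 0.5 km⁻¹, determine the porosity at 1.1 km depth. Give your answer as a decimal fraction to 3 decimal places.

phi = phi₀·exp(−k·d) = 0.64 × exp(−0.5 × 1.1) = 0.64 × exp(−0.55)
  = 0.64 × 0.5769 = 0.3692

0.369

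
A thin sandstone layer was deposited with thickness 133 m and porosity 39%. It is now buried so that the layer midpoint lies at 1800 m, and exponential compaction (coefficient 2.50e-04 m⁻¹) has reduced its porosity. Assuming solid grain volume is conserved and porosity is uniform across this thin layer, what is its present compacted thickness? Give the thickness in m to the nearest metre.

108 m

Working in km (1 km = 1000 m; k in km⁻¹ = k in m⁻¹ × 1000):
Porosity at 1.8 km: φ = 0.39·exp(−0.25×1.8) = 0.2487
Solid-volume conservation: h(1−φ) = h₀(1−φ₀) ⇒ h = h₀·(1−φ₀)/(1−φ)
h = 0.133 × (1 − 0.39)/(1 − 0.2487) = 0.133 × 0.8119 = 0.1080 km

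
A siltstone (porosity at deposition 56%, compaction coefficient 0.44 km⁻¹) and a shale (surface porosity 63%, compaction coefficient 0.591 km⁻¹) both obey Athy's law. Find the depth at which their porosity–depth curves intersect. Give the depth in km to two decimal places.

Set n₀ₐ e^(−βₐz) = n₀ᵦ e^(−βᵦz) ⇒ ln(n₀ₐ/n₀ᵦ) = (βₐ − βᵦ)·z
z = ln(0.56/0.63) / (0.44 − 0.591) = -0.1178 / -0.151 = 0.780 km

0.78 km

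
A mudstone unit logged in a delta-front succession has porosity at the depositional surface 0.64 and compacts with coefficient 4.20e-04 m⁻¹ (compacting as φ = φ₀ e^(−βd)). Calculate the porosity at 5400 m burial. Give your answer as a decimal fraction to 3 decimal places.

0.066

Working in km (1 km = 1000 m; β in km⁻¹ = β in m⁻¹ × 1000):
φ = φ₀·exp(−β·d) = 0.64 × exp(−0.42 × 5.4) = 0.64 × exp(−2.268)
  = 0.64 × 0.1035 = 0.0663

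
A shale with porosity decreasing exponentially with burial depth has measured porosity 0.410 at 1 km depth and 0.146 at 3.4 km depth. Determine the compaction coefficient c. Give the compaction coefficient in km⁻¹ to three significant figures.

0.430 km⁻¹

Athy: n(Z) = n₀ e^(−cZ) ⇒ n₁/n₂ = e^{c(Z₂−Z₁)} ⇒ c = ln(n₁/n₂)/(Z₂−Z₁)
c = ln(0.41/0.146) / (3.4 − 1) = ln(2.808) / 2.4 = 1.0326 / 2.4 = 0.4302 km⁻¹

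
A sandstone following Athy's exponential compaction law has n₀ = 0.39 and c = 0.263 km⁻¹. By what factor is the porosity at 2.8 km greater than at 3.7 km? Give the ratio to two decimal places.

n(z₁)/n(z₂) = e^(−c·z₁)/e^(−c·z₂) = e^{c(z₂−z₁)}
= exp(0.263 × 0.9) = exp(0.2367) = 1.2671

1.27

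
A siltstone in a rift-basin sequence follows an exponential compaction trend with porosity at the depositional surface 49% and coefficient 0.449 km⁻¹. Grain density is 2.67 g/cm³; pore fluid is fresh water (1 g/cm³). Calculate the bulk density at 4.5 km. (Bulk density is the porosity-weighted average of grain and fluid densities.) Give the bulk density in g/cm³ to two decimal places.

2.56 g/cm³

Porosity at depth: φ = 0.49·exp(−0.449×4.5) = 0.49×0.1326 = 0.0650
Bulk density: ρ_b = (1−φ)ρ_g + φ·ρ_f = 0.9350×2.67 + 0.0650×1
       = 2.497 + 0.065 = 2.562 g/cm³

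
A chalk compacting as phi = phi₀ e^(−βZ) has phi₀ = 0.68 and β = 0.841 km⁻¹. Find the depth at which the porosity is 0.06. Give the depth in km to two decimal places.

2.89 km

Invert Athy's law: Z = ln(phi₀/phi) / β
Z = ln(0.68/0.06) / 0.841 = ln(11.33) / 0.841 = 2.4277 / 0.841 = 2.887 km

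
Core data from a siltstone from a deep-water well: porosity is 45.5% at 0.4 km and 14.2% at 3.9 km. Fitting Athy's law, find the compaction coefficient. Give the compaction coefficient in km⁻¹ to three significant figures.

Athy: n(Z) = n₀ e^(−kZ) ⇒ n₁/n₂ = e^{k(Z₂−Z₁)} ⇒ k = ln(n₁/n₂)/(Z₂−Z₁)
k = ln(0.455/0.142) / (3.9 − 0.4) = ln(3.204) / 3.5 = 1.1645 / 3.5 = 0.3327 km⁻¹

0.333 km⁻¹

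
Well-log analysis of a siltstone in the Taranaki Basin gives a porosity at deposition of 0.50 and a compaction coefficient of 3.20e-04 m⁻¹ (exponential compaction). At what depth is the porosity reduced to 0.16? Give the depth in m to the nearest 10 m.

3560 m

Working in km (1 km = 1000 m; k in km⁻¹ = k in m⁻¹ × 1000):
Invert Athy's law: Z = ln(n₀/n) / k
Z = ln(0.5/0.16) / 0.32 = ln(3.125) / 0.32 = 1.1394 / 0.32 = 3.561 km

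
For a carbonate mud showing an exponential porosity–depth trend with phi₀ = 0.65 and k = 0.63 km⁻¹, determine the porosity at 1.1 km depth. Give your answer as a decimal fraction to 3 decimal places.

0.325

phi = phi₀·exp(−k·d) = 0.65 × exp(−0.63 × 1.1) = 0.65 × exp(−0.693)
  = 0.65 × 0.5001 = 0.3250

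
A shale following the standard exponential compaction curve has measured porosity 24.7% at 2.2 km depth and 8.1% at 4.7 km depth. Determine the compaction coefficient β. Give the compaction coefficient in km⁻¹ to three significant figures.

Athy: n(Z) = n₀ e^(−βZ) ⇒ n₁/n₂ = e^{β(Z₂−Z₁)} ⇒ β = ln(n₁/n₂)/(Z₂−Z₁)
β = ln(0.247/0.081) / (4.7 − 2.2) = ln(3.049) / 2.5 = 1.1149 / 2.5 = 0.446 km⁻¹

0.446 km⁻¹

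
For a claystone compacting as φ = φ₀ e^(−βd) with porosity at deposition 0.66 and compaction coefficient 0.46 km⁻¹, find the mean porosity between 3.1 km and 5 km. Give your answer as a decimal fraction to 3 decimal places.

⟨φ⟩ = (1/(d₂−d₁)) ∫ φ₀ e^(−βd) dd = φ₀·(e^(−β·d₁) − e^(−β·d₂)) / (β·(d₂−d₁))
e^(−0.46×3.1) = 0.2403; e^(−0.46×5) = 0.1003
⟨φ⟩ = 0.66 × (0.2403 − 0.1003) / (0.46 × 1.9) = 0.66 × 0.1602 = 0.1057

0.106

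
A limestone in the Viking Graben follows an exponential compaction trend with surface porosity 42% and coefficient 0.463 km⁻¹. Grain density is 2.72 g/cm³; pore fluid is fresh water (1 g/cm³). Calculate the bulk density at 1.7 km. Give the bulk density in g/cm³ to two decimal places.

2.39 g/cm³

Porosity at depth: phi = 0.42·exp(−0.463×1.7) = 0.42×0.4552 = 0.1912
Bulk density: ρ_b = (1−phi)ρ_g + phi·ρ_f = 0.8088×2.72 + 0.1912×1
       = 2.200 + 0.191 = 2.391 g/cm³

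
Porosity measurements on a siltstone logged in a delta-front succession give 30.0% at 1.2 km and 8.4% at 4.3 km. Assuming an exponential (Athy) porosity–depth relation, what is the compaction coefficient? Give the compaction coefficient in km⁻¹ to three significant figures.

Athy: φ(z) = φ₀ e^(−kz) ⇒ φ₁/φ₂ = e^{k(z₂−z₁)} ⇒ k = ln(φ₁/φ₂)/(z₂−z₁)
k = ln(0.3/0.084) / (4.3 − 1.2) = ln(3.571) / 3.1 = 1.2730 / 3.1 = 0.4106 km⁻¹

0.411 km⁻¹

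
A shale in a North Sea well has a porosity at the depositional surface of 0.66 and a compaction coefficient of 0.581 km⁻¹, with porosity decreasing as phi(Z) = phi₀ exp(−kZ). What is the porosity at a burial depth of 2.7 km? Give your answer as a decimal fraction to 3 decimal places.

phi = phi₀·exp(−k·Z) = 0.66 × exp(−0.581 × 2.7) = 0.66 × exp(−1.569)
  = 0.66 × 0.2083 = 0.1375

0.137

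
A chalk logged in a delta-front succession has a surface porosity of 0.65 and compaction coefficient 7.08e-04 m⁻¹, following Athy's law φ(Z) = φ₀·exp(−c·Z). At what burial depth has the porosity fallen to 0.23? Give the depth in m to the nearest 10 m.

Working in km (1 km = 1000 m; c in km⁻¹ = c in m⁻¹ × 1000):
Invert Athy's law: Z = ln(φ₀/φ) / c
Z = ln(0.65/0.23) / 0.708 = ln(2.826) / 0.708 = 1.0389 / 0.708 = 1.467 km

1470 m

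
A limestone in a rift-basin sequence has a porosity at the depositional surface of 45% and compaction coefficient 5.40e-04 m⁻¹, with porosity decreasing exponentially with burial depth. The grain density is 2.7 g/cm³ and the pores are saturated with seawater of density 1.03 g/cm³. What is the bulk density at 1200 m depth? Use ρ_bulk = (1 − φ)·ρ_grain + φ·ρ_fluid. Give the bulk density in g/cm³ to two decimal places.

2.31 g/cm³

Working in km (1 km = 1000 m; β in km⁻¹ = β in m⁻¹ × 1000):
Porosity at depth: n = 0.45·exp(−0.54×1.2) = 0.45×0.5231 = 0.2354
Bulk density: ρ_b = (1−n)ρ_g + n·ρ_f = 0.7646×2.7 + 0.2354×1.03
       = 2.064 + 0.242 = 2.307 g/cm³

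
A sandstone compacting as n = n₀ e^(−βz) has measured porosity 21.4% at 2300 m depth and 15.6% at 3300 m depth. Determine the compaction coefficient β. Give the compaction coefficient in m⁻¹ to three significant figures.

0.000316 m⁻¹

Working in km (1 km = 1000 m; β in km⁻¹ = β in m⁻¹ × 1000):
Athy: n(z) = n₀ e^(−βz) ⇒ n₁/n₂ = e^{β(z₂−z₁)} ⇒ β = ln(n₁/n₂)/(z₂−z₁)
β = ln(0.214/0.156) / (3.3 − 2.3) = ln(1.372) / 1 = 0.3161 / 1 = 0.3161 km⁻¹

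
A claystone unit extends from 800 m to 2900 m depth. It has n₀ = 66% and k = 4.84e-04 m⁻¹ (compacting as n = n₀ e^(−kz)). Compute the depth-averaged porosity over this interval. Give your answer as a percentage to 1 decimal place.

Working in km (1 km = 1000 m; k in km⁻¹ = k in m⁻¹ × 1000):
⟨n⟩ = (1/(z₂−z₁)) ∫ n₀ e^(−kz) dz = n₀·(e^(−k·z₁) − e^(−k·z₂)) / (k·(z₂−z₁))
e^(−0.484×0.8) = 0.6790; e^(−0.484×2.9) = 0.2457
⟨n⟩ = 0.66 × (0.6790 − 0.2457) / (0.484 × 2.1) = 0.66 × 0.4263 = 0.2813

28.1%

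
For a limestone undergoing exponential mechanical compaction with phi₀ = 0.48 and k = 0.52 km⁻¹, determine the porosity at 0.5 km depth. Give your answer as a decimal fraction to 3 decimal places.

0.370

phi = phi₀·exp(−k·Z) = 0.48 × exp(−0.52 × 0.5) = 0.48 × exp(−0.26)
  = 0.48 × 0.7711 = 0.3701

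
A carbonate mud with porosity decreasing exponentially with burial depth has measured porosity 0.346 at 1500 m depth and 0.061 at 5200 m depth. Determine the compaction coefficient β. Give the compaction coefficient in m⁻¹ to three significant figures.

0.000469 m⁻¹

Working in km (1 km = 1000 m; β in km⁻¹ = β in m⁻¹ × 1000):
Athy: φ(d) = φ₀ e^(−βd) ⇒ φ₁/φ₂ = e^{β(d₂−d₁)} ⇒ β = ln(φ₁/φ₂)/(d₂−d₁)
β = ln(0.346/0.061) / (5.2 − 1.5) = ln(5.672) / 3.7 = 1.7356 / 3.7 = 0.4691 km⁻¹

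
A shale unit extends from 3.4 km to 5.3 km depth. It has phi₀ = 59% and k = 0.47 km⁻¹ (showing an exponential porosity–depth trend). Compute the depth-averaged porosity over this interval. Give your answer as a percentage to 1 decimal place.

7.9%

⟨phi⟩ = (1/(z₂−z₁)) ∫ phi₀ e^(−kz) dz = phi₀·(e^(−k·z₁) − e^(−k·z₂)) / (k·(z₂−z₁))
e^(−0.47×3.4) = 0.2023; e^(−0.47×5.3) = 0.0828
⟨phi⟩ = 0.59 × (0.2023 − 0.0828) / (0.47 × 1.9) = 0.59 × 0.1338 = 0.0789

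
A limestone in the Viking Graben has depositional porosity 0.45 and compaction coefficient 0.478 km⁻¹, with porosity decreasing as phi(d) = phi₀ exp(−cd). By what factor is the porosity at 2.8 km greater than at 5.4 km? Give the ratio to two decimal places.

3.47

phi(d₁)/phi(d₂) = e^(−c·d₁)/e^(−c·d₂) = e^{c(d₂−d₁)}
= exp(0.478 × 2.6) = exp(1.243) = 3.4653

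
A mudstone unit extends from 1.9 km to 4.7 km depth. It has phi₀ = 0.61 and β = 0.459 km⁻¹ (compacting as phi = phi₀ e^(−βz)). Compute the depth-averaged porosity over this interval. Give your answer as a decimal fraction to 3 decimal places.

0.144

⟨phi⟩ = (1/(z₂−z₁)) ∫ phi₀ e^(−βz) dz = phi₀·(e^(−β·z₁) − e^(−β·z₂)) / (β·(z₂−z₁))
e^(−0.459×1.9) = 0.4181; e^(−0.459×4.7) = 0.1156
⟨phi⟩ = 0.61 × (0.4181 − 0.1156) / (0.459 × 2.8) = 0.61 × 0.2353 = 0.1435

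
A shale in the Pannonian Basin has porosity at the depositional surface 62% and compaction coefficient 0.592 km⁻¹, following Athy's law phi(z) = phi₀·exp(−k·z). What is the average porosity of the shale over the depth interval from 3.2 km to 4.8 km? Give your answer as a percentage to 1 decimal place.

⟨phi⟩ = (1/(z₂−z₁)) ∫ phi₀ e^(−kz) dz = phi₀·(e^(−k·z₁) − e^(−k·z₂)) / (k·(z₂−z₁))
e^(−0.592×3.2) = 0.1504; e^(−0.592×4.8) = 0.0583
⟨phi⟩ = 0.62 × (0.1504 − 0.0583) / (0.592 × 1.6) = 0.62 × 0.0972 = 0.0603

6.0%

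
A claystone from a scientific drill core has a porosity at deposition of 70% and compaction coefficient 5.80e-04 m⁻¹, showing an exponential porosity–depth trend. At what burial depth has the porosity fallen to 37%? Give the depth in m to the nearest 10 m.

Working in km (1 km = 1000 m; β in km⁻¹ = β in m⁻¹ × 1000):
Invert Athy's law: d = ln(n₀/n) / β
d = ln(0.7/0.37) / 0.58 = ln(1.892) / 0.58 = 0.6376 / 0.58 = 1.099 km

1100 m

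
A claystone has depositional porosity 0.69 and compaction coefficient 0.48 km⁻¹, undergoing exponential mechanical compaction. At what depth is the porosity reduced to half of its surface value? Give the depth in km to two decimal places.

1.44 km

φ/φ₀ = 1/2 ⇒ exp(−β·z) = 1/2 ⇒ z = ln(2) / β
z = 0.6931 / 0.48 = 1.444 km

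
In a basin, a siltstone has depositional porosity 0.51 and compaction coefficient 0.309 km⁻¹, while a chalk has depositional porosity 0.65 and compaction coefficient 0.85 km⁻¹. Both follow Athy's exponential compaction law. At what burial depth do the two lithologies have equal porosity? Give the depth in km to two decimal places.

0.45 km

Set phi₀ₐ e^(−kₐZ) = phi₀ᵦ e^(−kᵦZ) ⇒ ln(phi₀ₐ/phi₀ᵦ) = (kₐ − kᵦ)·Z
Z = ln(0.51/0.65) / (0.309 − 0.85) = -0.2426 / -0.541 = 0.448 km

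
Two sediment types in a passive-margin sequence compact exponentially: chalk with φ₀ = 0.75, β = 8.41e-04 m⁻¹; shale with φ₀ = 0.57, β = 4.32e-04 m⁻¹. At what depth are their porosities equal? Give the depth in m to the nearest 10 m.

Working in km (1 km = 1000 m; β in km⁻¹ = β in m⁻¹ × 1000):
Set φ₀ₐ e^(−βₐZ) = φ₀ᵦ e^(−βᵦZ) ⇒ ln(φ₀ₐ/φ₀ᵦ) = (βₐ − βᵦ)·Z
Z = ln(0.75/0.57) / (0.841 − 0.432) = 0.2744 / 0.409 = 0.671 km

670 m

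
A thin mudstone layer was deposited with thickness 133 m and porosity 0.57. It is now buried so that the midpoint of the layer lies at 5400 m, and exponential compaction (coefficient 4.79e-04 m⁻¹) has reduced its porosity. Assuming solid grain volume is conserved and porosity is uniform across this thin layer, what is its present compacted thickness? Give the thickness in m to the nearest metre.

Working in km (1 km = 1000 m; k in km⁻¹ = k in m⁻¹ × 1000):
Porosity at 5.4 km: phi = 0.57·exp(−0.479×5.4) = 0.0429
Solid-volume conservation: h(1−phi) = h₀(1−phi₀) ⇒ h = h₀·(1−phi₀)/(1−phi)
h = 0.133 × (1 − 0.57)/(1 − 0.0429) = 0.133 × 0.4493 = 0.0598 km

60 m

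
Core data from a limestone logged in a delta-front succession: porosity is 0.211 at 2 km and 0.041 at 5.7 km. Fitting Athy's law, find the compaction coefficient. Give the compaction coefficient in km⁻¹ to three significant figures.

0.443 km⁻¹

Athy: φ(Z) = φ₀ e^(−kZ) ⇒ φ₁/φ₂ = e^{k(Z₂−Z₁)} ⇒ k = ln(φ₁/φ₂)/(Z₂−Z₁)
k = ln(0.211/0.041) / (5.7 − 2) = ln(5.146) / 3.7 = 1.6383 / 3.7 = 0.4428 km⁻¹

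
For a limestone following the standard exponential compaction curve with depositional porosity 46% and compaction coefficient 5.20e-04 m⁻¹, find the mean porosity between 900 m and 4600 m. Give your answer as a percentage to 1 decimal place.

Working in km (1 km = 1000 m; β in km⁻¹ = β in m⁻¹ × 1000):
⟨phi⟩ = (1/(d₂−d₁)) ∫ phi₀ e^(−βd) dd = phi₀·(e^(−β·d₁) − e^(−β·d₂)) / (β·(d₂−d₁))
e^(−0.52×0.9) = 0.6263; e^(−0.52×4.6) = 0.0914
⟨phi⟩ = 0.46 × (0.6263 − 0.0914) / (0.52 × 3.7) = 0.46 × 0.2780 = 0.1279

12.8%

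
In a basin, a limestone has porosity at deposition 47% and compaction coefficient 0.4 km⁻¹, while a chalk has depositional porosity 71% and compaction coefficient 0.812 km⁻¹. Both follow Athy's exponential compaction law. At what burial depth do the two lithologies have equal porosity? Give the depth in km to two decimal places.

Set n₀ₐ e^(−cₐz) = n₀ᵦ e^(−cᵦz) ⇒ ln(n₀ₐ/n₀ᵦ) = (cₐ − cᵦ)·z
z = ln(0.47/0.71) / (0.4 − 0.812) = -0.4125 / -0.412 = 1.001 km

1.00 km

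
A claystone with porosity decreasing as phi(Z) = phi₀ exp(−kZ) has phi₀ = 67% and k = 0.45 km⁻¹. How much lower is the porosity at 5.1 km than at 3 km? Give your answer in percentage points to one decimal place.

phi(3) = 0.67·e^(−0.45×3) = 0.1737
phi(5.1) = 0.67·e^(−0.45×5.1) = 0.0675
Δphi = 0.1737 − 0.0675 = 0.1062

10.6 percentage points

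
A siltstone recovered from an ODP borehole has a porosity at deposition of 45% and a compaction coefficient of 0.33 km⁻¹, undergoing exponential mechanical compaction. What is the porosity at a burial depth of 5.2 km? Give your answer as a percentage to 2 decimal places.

n = n₀·exp(−k·Z) = 0.45 × exp(−0.33 × 5.2) = 0.45 × exp(−1.716)
  = 0.45 × 0.1798 = 0.0809

8.09%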